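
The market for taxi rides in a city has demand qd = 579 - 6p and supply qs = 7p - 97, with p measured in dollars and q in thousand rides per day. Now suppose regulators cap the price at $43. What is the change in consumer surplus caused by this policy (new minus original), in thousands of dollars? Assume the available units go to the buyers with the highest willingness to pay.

Equilibrium: 579 - 6p = 7p - 97, so 676 = 13p and p* = 52, q* = 267.
The ceiling of 43 is below the equilibrium price 52, so it binds.
At p = 43: qd = 579 - 6·43 = 321 and qs = 7·43 - 97 = 204.
Consumer surplus without the control is ½ · (96.5 - 52) · 267 = 5940.75.
With the ceiling, 204 units are sold at 43 (assume they go to the highest-value buyers). The demand price at q = 204 is 62.5, so CS = ½ · [(96.5 - 43) + (62.5 - 43)] · 204 = 7446.
Change in consumer surplus = 7446 - 5940.75 = 1505.25.

1505.25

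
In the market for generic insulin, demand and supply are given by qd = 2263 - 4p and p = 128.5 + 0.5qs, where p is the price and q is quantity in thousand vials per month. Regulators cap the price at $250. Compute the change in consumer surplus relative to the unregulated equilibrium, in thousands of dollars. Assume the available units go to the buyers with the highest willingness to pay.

Rearranging supply gives qs = 2p - 257. Without the control the market clears where 2263 - 4p = 2p - 257, i.e. p* = 420 and q* = 583.
Because the ceiling (250) lies below the market-clearing price, it is binding.
At p = 250: qd = 2263 - 4·250 = 1263 and qs = 2·250 - 257 = 243.
Consumer surplus without the control is ½ · (565.75 - 420) · 583 = 42486.125.
With the ceiling, 243 units are sold at 250 (assume they go to the highest-value buyers). The demand price at q = 243 is 505, so CS = ½ · [(565.75 - 250) + (505 - 250)] · 243 = 69346.125.
Change in consumer surplus = 69346.125 - 42486.125 = 26860.

26860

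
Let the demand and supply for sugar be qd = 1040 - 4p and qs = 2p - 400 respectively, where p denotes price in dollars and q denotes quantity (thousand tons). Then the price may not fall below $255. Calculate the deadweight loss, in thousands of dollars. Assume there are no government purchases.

In a free market, 1040 - 4p = 2p - 400 gives the equilibrium p* = 240, q* = 80.
Since 255 > 240, the floor is binding.
At p = 255: qd = 1040 - 4·255 = 20 and qs = 2·255 - 400 = 110.
Quantity traded falls to 20. At q = 20 the demand price is (1040 - 20)/4 = 255 and the supply price is (400 + 20)/2 = 210.
Deadweight loss = ½ · (255 - 210) · (80 - 20) = ½ · 45 · 60 = 1350.

1350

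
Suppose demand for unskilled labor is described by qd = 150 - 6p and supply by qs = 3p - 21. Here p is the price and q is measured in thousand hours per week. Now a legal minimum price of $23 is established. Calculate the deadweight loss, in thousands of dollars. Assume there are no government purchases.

144

Without the control the market clears where 150 - 6p = 3p - 21, i.e. p* = 19 and q* = 36.
The floor of 23 is above the equilibrium price 19, so it binds.
At p = 23: qd = 150 - 6·23 = 12 and qs = 3·23 - 21 = 48.
Quantity traded falls to 12. At q = 12 the demand price is (150 - 12)/6 = 23 and the supply price is (21 + 12)/3 = 11.
Deadweight loss = ½ · (23 - 11) · (36 - 12) = ½ · 12 · 24 = 144.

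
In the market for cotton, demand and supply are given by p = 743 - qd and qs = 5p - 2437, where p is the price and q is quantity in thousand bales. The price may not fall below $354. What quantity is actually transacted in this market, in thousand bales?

Rearranging demand gives qd = 743 - p. Without the control the market clears where 743 - p = 5p - 2437, i.e. p* = 530 and q* = 213.
Since 354 is below p* = 530, the floor does not bind and the free-market outcome prevails.

213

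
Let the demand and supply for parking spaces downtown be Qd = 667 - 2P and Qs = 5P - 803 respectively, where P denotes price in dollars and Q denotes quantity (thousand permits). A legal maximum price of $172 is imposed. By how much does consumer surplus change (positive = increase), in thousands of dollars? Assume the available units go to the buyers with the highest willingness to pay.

-6859

Equilibrium: 667 - 2P = 5P - 803, so 1470 = 7P and P* = 210, Q* = 247.
The ceiling of 172 is below the equilibrium price 210, so it binds.
At P = 172: Qd = 667 - 2·172 = 323 and Qs = 5·172 - 803 = 57.
Consumer surplus without the control is ½ · (333.5 - 210) · 247 = 15252.25.
With the ceiling, 57 units are sold at 172 (assume they go to the highest-value buyers). The demand price at Q = 57 is 305, so CS = ½ · [(333.5 - 172) + (305 - 172)] · 57 = 8393.25.
Change in consumer surplus = 8393.25 - 15252.25 = -6859.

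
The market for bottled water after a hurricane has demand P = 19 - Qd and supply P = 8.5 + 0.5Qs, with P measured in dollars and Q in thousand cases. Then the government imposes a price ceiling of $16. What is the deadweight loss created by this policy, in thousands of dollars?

0

Rearranging demand gives Qd = 19 - P; rearranging supply gives Qs = 2P - 17. In a free market, 19 - P = 2P - 17 gives the equilibrium P* = 12, Q* = 7.
The ceiling of 16 is above the equilibrium price 12, so it is not binding; the market clears at P* = 12, Q* = 7.
Since the control does not bind, no trades are prevented and deadweight loss is zero.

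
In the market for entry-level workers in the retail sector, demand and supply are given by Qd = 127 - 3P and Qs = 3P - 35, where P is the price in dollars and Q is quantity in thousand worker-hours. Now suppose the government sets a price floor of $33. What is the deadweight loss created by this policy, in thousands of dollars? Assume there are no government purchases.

108

Without the control the market clears where 127 - 3P = 3P - 35, i.e. P* = 27 and Q* = 46.
Because the floor (33) lies above the market-clearing price, it is binding.
At P = 33: Qd = 127 - 3·33 = 28 and Qs = 3·33 - 35 = 64.
Quantity traded falls to 28. At Q = 28 the demand price is (127 - 28)/3 = 33 and the supply price is (35 + 28)/3 = 21.
Deadweight loss = ½ · (33 - 21) · (46 - 28) = ½ · 12 · 18 = 108.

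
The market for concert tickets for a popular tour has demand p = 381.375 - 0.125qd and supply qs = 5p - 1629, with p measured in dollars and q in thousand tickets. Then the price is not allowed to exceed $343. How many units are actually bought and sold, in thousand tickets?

86

Rearranging demand gives qd = 3051 - 8p. Setting quantity demanded equal to quantity supplied, 3051 - 8p = 5p - 1629, gives p* = 360 and q* = 171.
Since 343 < 360, the ceiling is binding.
At p = 343: qd = 3051 - 8·343 = 307 and qs = 5·343 - 1629 = 86.
The quantity actually transacted is the short side, supply: 86.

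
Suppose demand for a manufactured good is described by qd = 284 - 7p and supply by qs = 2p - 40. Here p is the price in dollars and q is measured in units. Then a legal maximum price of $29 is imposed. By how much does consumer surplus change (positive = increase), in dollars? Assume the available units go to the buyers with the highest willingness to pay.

In a free market, 284 - 7p = 2p - 40 gives the equilibrium p* = 36, q* = 32.
Because the ceiling (29) lies below the market-clearing price, it is binding.
At p = 29: qd = 284 - 7·29 = 81 and qs = 2·29 - 40 = 18.
Consumer surplus without the control is ½ · (284/7 - 36) · 32 = 512/7.
With the ceiling, 18 units are sold at 29 (assume they go to the highest-value buyers). The demand price at q = 18 is 38, so CS = ½ · [(284/7 - 29) + (38 - 29)] · 18 = 1296/7.
Change in consumer surplus = 1296/7 - 512/7 = 112.

112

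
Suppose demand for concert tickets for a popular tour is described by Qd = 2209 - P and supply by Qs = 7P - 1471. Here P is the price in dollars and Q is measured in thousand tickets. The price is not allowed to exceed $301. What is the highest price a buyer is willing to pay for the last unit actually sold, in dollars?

Equilibrium: 2209 - P = 7P - 1471, so 3680 = 8P and P* = 460, Q* = 1749.
Because the ceiling (301) lies below the market-clearing price, it is binding.
At P = 301: Qd = 2209 - 301 = 1908 and Qs = 7·301 - 1471 = 636.
Only 636 units reach the market. On the demand curve, the marginal buyer's willingness to pay at Q = 636 is (2209 - 636) = 1573.

1573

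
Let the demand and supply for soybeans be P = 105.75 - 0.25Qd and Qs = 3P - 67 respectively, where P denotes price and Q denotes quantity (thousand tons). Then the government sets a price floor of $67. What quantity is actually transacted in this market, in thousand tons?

Rearranging demand gives Qd = 423 - 4P. Equilibrium: 423 - 4P = 3P - 67, so 490 = 7P and P* = 70, Q* = 143.
Since 67 is below P* = 70, the floor does not bind and the free-market outcome prevails.

143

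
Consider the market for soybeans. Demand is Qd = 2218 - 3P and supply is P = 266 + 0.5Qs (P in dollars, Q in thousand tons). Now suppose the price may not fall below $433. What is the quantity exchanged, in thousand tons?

Rearranging supply gives Qs = 2P - 532. Without the control the market clears where 2218 - 3P = 2P - 532, i.e. P* = 550 and Q* = 568.
The floor of 433 is below the equilibrium price 550, so it is not binding; the market clears at P* = 550, Q* = 568.

568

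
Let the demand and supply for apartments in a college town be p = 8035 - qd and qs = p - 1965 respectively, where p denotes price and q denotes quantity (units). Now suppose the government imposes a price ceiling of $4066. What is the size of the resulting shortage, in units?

Rearranging demand gives qd = 8035 - p. Without the control the market clears where 8035 - p = p - 1965, i.e. p* = 5000 and q* = 3035.
The ceiling of 4066 is below the equilibrium price 5000, so it binds.
At p = 4066: qd = 8035 - 4066 = 3969 and qs = 4066 - 1965 = 2101.
Shortage = qd - qs = 3969 - 2101 = 1868.

1868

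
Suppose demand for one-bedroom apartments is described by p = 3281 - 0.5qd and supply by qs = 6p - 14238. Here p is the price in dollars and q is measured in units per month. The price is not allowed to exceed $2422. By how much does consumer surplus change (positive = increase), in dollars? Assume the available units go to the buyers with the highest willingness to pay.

Rearranging demand gives qd = 6562 - 2p. Setting quantity demanded equal to quantity supplied, 6562 - 2p = 6p - 14238, gives p* = 2600 and q* = 1362.
Because the ceiling (2422) lies below the market-clearing price, it is binding.
At p = 2422: qd = 6562 - 2·2422 = 1718 and qs = 6·2422 - 14238 = 294.
Consumer surplus without the control is ½ · (3281 - 2600) · 1362 = 463761.
With the ceiling, 294 units are sold at 2422 (assume they go to the highest-value buyers). The demand price at q = 294 is 3134, so CS = ½ · [(3281 - 2422) + (3134 - 2422)] · 294 = 230937.
Change in consumer surplus = 230937 - 463761 = -232824.

-232824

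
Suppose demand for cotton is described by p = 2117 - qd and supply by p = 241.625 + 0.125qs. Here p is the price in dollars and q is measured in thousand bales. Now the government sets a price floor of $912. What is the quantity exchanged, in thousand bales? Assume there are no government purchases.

1205

Rearranging demand gives qd = 2117 - p; rearranging supply gives qs = 8p - 1933. In a free market, 2117 - p = 8p - 1933 gives the equilibrium p* = 450, q* = 1667.
Since 912 > 450, the floor is binding.
At p = 912: qd = 2117 - 912 = 1205 and qs = 8·912 - 1933 = 5363.
The quantity actually transacted is the short side, demand: 1205.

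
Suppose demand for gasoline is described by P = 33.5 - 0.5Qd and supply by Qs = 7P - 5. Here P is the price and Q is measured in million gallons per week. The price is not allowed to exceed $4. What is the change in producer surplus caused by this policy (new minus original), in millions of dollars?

Rearranging demand gives Qd = 67 - 2P. Without the control the market clears where 67 - 2P = 7P - 5, i.e. P* = 8 and Q* = 51.
Since 4 < 8, the ceiling is binding.
At P = 4: Qd = 67 - 2·4 = 59 and Qs = 7·4 - 5 = 23.
Producer surplus without the control is ½ · (8 - 5/7) · 51 = 2601/14.
With the ceiling, producers sell 23 units at 4, so PS = ½ · (4 - 5/7) · 23 = 529/14.
Change in producer surplus = 529/14 - 2601/14 = -148.

-148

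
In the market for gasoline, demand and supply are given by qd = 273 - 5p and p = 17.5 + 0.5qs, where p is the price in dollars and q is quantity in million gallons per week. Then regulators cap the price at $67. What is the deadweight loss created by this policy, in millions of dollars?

Rearranging supply gives qs = 2p - 35. Setting quantity demanded equal to quantity supplied, 273 - 5p = 2p - 35, gives p* = 44 and q* = 53.
The ceiling of 67 is above the equilibrium price 44, so it is not binding; the market clears at p* = 44, q* = 53.
Since the control does not bind, no trades are prevented and deadweight loss is zero.

0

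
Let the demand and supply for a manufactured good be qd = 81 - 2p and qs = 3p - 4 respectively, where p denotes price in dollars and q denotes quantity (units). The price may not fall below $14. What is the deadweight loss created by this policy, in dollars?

Setting quantity demanded equal to quantity supplied, 81 - 2p = 3p - 4, gives p* = 17 and q* = 47.
The floor of 14 is below the equilibrium price 17, so it is not binding; the market clears at p* = 17, q* = 47.
Since the control does not bind, no trades are prevented and deadweight loss is zero.

0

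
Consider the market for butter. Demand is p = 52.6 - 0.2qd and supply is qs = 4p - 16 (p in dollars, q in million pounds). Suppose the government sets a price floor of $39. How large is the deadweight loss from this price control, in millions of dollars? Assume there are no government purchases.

360

Rearranging demand gives qd = 263 - 5p. In a free market, 263 - 5p = 4p - 16 gives the equilibrium p* = 31, q* = 108.
Because the floor (39) lies above the market-clearing price, it is binding.
At p = 39: qd = 263 - 5·39 = 68 and qs = 4·39 - 16 = 140.
Quantity traded falls to 68. At q = 68 the demand price is (263 - 68)/5 = 39 and the supply price is (16 + 68)/4 = 21.
Deadweight loss = ½ · (39 - 21) · (108 - 68) = ½ · 18 · 40 = 360.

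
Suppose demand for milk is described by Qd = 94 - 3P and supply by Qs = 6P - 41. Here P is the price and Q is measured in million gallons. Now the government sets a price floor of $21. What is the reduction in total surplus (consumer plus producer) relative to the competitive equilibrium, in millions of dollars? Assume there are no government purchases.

In a free market, 94 - 3P = 6P - 41 gives the equilibrium P* = 15, Q* = 49.
The floor of 21 is above the equilibrium price 15, so it binds.
At P = 21: Qd = 94 - 3·21 = 31 and Qs = 6·21 - 41 = 85.
Quantity traded falls to 31. At Q = 31 the demand price is (94 - 31)/3 = 21 and the supply price is (41 + 31)/6 = 12.
Deadweight loss = ½ · (21 - 12) · (49 - 31) = ½ · 9 · 18 = 81.

81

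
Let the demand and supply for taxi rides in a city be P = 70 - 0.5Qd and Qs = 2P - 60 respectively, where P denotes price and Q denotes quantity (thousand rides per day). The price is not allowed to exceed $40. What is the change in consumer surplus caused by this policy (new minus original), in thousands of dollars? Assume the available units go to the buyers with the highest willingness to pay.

100

Rearranging demand gives Qd = 140 - 2P. Equilibrium: 140 - 2P = 2P - 60, so 200 = 4P and P* = 50, Q* = 40.
Since 40 < 50, the ceiling is binding.
At P = 40: Qd = 140 - 2·40 = 60 and Qs = 2·40 - 60 = 20.
Consumer surplus without the control is ½ · (70 - 50) · 40 = 400.
With the ceiling, 20 units are sold at 40 (assume they go to the highest-value buyers). The demand price at Q = 20 is 60, so CS = ½ · [(70 - 40) + (60 - 40)] · 20 = 500.
Change in consumer surplus = 500 - 400 = 100.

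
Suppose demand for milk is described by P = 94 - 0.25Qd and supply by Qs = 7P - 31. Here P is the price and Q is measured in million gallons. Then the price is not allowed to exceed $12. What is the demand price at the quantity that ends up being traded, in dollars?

80.75

Rearranging demand gives Qd = 376 - 4P. Setting quantity demanded equal to quantity supplied, 376 - 4P = 7P - 31, gives P* = 37 and Q* = 228.
Because the ceiling (12) lies below the market-clearing price, it is binding.
At P = 12: Qd = 376 - 4·12 = 328 and Qs = 7·12 - 31 = 53.
Only 53 units reach the market. On the demand curve, the marginal buyer's willingness to pay at Q = 53 is (376 - 53)/4 = 80.75.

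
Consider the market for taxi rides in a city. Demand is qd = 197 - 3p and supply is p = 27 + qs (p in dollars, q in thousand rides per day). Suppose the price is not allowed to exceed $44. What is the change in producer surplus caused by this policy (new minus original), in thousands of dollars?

Rearranging supply gives qs = p - 27. Equilibrium: 197 - 3p = p - 27, so 224 = 4p and p* = 56, q* = 29.
Since 44 < 56, the ceiling is binding.
At p = 44: qd = 197 - 3·44 = 65 and qs = 44 - 27 = 17.
Producer surplus without the control is ½ · (56 - 27) · 29 = 420.5.
With the ceiling, producers sell 17 units at 44, so PS = ½ · (44 - 27) · 17 = 144.5.
Change in producer surplus = 144.5 - 420.5 = -276.

-276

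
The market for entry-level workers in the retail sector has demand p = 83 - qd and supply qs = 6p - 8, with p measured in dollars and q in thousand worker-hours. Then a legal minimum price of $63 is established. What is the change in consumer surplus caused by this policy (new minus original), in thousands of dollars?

Rearranging demand gives qd = 83 - p. Equilibrium: 83 - p = 6p - 8, so 91 = 7p and p* = 13, q* = 70.
The floor of 63 is above the equilibrium price 13, so it binds.
At p = 63: qd = 83 - 63 = 20 and qs = 6·63 - 8 = 370.
Consumer surplus without the control is ½ · (83 - 13) · 70 = 2450.
With the floor, consumers buy 20 units at 63, so CS = ½ · (83 - 63) · 20 = 200.
Change in consumer surplus = 200 - 2450 = -2250.

-2250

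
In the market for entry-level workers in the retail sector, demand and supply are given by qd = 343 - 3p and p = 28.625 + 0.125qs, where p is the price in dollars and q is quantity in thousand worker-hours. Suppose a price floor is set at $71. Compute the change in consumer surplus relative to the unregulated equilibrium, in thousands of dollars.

-3011.5

Rearranging supply gives qs = 8p - 229. Equilibrium: 343 - 3p = 8p - 229, so 572 = 11p and p* = 52, q* = 187.
Because the floor (71) lies above the market-clearing price, it is binding.
At p = 71: qd = 343 - 3·71 = 130 and qs = 8·71 - 229 = 339.
Consumer surplus without the control is ½ · (343/3 - 52) · 187 = 34969/6.
With the floor, consumers buy 130 units at 71, so CS = ½ · (343/3 - 71) · 130 = 8450/3.
Change in consumer surplus = 8450/3 - 34969/6 = -3011.5.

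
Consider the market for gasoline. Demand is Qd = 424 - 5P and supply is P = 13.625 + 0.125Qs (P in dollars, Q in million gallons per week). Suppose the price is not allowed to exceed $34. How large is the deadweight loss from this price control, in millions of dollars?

Rearranging supply gives Qs = 8P - 109. Equilibrium: 424 - 5P = 8P - 109, so 533 = 13P and P* = 41, Q* = 219.
The ceiling of 34 is below the equilibrium price 41, so it binds.
At P = 34: Qd = 424 - 5·34 = 254 and Qs = 8·34 - 109 = 163.
Quantity traded falls to 163. At Q = 163 the demand price is (424 - 163)/5 = 52.2 and the supply price is (109 + 163)/8 = 34.
Deadweight loss = ½ · (52.2 - 34) · (219 - 163) = ½ · 18.2 · 56 = 509.6.

509.6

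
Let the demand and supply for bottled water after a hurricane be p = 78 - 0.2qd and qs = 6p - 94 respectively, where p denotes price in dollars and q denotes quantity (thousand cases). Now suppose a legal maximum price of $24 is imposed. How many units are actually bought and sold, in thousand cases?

Rearranging demand gives qd = 390 - 5p. Without the control the market clears where 390 - 5p = 6p - 94, i.e. p* = 44 and q* = 170.
Since 24 < 44, the ceiling is binding.
At p = 24: qd = 390 - 5·24 = 270 and qs = 6·24 - 94 = 50.
The quantity actually transacted is the short side, supply: 50.

50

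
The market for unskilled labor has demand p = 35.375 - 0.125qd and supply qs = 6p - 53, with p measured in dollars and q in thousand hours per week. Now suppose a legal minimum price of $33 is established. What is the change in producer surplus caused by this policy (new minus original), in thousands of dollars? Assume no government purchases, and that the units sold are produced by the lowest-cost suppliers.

Rearranging demand gives qd = 283 - 8p. Without the control the market clears where 283 - 8p = 6p - 53, i.e. p* = 24 and q* = 91.
The floor of 33 is above the equilibrium price 24, so it binds.
At p = 33: qd = 283 - 8·33 = 19 and qs = 6·33 - 53 = 145.
Producer surplus without the control is ½ · (24 - 53/6) · 91 = 8281/12.
With the floor, 19 units are sold at 33. The supply price at q = 19 is 12, so PS = ½ · [(33 - 53/6) + (33 - 12)] · 19 = 5149/12.
Change in producer surplus = 5149/12 - 8281/12 = -261.

-261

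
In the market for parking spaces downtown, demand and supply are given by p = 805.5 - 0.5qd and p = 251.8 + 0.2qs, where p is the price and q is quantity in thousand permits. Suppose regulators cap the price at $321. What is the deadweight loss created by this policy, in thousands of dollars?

Rearranging demand gives qd = 1611 - 2p; rearranging supply gives qs = 5p - 1259. In a free market, 1611 - 2p = 5p - 1259 gives the equilibrium p* = 410, q* = 791.
Because the ceiling (321) lies below the market-clearing price, it is binding.
At p = 321: qd = 1611 - 2·321 = 969 and qs = 5·321 - 1259 = 346.
Quantity traded falls to 346. At q = 346 the demand price is (1611 - 346)/2 = 632.5 and the supply price is (1259 + 346)/5 = 321.
Deadweight loss = ½ · (632.5 - 321) · (791 - 346) = ½ · 311.5 · 445 = 69308.75.

69308.75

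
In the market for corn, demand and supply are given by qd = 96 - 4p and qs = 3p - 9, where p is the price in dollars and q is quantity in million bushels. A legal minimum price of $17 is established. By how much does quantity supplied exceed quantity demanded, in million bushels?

14

In a free market, 96 - 4p = 3p - 9 gives the equilibrium p* = 15, q* = 36.
The floor of 17 is above the equilibrium price 15, so it binds.
At p = 17: qd = 96 - 4·17 = 28 and qs = 3·17 - 9 = 42.
Surplus = qs - qd = 42 - 28 = 14.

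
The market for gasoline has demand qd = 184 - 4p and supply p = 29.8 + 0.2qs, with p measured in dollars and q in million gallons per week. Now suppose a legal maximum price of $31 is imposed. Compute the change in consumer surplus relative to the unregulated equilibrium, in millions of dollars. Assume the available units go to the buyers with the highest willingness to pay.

Rearranging supply gives qs = 5p - 149. Setting quantity demanded equal to quantity supplied, 184 - 4p = 5p - 149, gives p* = 37 and q* = 36.
Because the ceiling (31) lies below the market-clearing price, it is binding.
At p = 31: qd = 184 - 4·31 = 60 and qs = 5·31 - 149 = 6.
Consumer surplus without the control is ½ · (46 - 37) · 36 = 162.
With the ceiling, 6 units are sold at 31 (assume they go to the highest-value buyers). The demand price at q = 6 is 44.5, so CS = ½ · [(46 - 31) + (44.5 - 31)] · 6 = 85.5.
Change in consumer surplus = 85.5 - 162 = -76.5.

-76.5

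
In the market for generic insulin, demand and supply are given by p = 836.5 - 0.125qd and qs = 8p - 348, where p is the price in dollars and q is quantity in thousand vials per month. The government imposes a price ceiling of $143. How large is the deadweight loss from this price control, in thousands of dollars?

705672

Rearranging demand gives qd = 6692 - 8p. Setting quantity demanded equal to quantity supplied, 6692 - 8p = 8p - 348, gives p* = 440 and q* = 3172.
The ceiling of 143 is below the equilibrium price 440, so it binds.
At p = 143: qd = 6692 - 8·143 = 5548 and qs = 8·143 - 348 = 796.
Quantity traded falls to 796. At q = 796 the demand price is (6692 - 796)/8 = 737 and the supply price is (348 + 796)/8 = 143.
Deadweight loss = ½ · (737 - 143) · (3172 - 796) = ½ · 594 · 2376 = 705672.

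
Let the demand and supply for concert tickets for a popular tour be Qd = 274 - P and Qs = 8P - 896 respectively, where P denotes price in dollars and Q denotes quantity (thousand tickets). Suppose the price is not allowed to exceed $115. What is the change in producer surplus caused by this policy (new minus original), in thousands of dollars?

In a free market, 274 - P = 8P - 896 gives the equilibrium P* = 130, Q* = 144.
The ceiling of 115 is below the equilibrium price 130, so it binds.
At P = 115: Qd = 274 - 115 = 159 and Qs = 8·115 - 896 = 24.
Producer surplus without the control is ½ · (130 - 112) · 144 = 1296.
With the ceiling, producers sell 24 units at 115, so PS = ½ · (115 - 112) · 24 = 36.
Change in producer surplus = 36 - 1296 = -1260.

-1260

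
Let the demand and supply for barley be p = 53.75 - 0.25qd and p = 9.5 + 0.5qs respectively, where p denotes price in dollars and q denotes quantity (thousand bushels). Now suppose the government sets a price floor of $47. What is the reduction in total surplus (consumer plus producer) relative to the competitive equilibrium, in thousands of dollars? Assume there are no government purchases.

Rearranging demand gives qd = 215 - 4p; rearranging supply gives qs = 2p - 19. Equilibrium: 215 - 4p = 2p - 19, so 234 = 6p and p* = 39, q* = 59.
Because the floor (47) lies above the market-clearing price, it is binding.
At p = 47: qd = 215 - 4·47 = 27 and qs = 2·47 - 19 = 75.
Quantity traded falls to 27. At q = 27 the demand price is (215 - 27)/4 = 47 and the supply price is (19 + 27)/2 = 23.
Deadweight loss = ½ · (47 - 23) · (59 - 27) = ½ · 24 · 32 = 384.

384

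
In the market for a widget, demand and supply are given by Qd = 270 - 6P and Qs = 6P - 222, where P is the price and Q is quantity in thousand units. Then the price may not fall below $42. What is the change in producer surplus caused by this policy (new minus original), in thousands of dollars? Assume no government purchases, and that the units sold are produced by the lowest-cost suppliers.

Without the control the market clears where 270 - 6P = 6P - 222, i.e. P* = 41 and Q* = 24.
Because the floor (42) lies above the market-clearing price, it is binding.
At P = 42: Qd = 270 - 6·42 = 18 and Qs = 6·42 - 222 = 30.
Producer surplus without the control is ½ · (41 - 37) · 24 = 48.
With the floor, 18 units are sold at 42. The supply price at Q = 18 is 40, so PS = ½ · [(42 - 37) + (42 - 40)] · 18 = 63.
Change in producer surplus = 63 - 48 = 15.

15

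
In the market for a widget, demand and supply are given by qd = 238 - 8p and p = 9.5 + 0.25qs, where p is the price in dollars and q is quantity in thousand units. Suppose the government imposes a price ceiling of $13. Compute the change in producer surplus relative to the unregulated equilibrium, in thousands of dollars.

-340

Rearranging supply gives qs = 4p - 38. Without the control the market clears where 238 - 8p = 4p - 38, i.e. p* = 23 and q* = 54.
Since 13 < 23, the ceiling is binding.
At p = 13: qd = 238 - 8·13 = 134 and qs = 4·13 - 38 = 14.
Producer surplus without the control is ½ · (23 - 9.5) · 54 = 364.5.
With the ceiling, producers sell 14 units at 13, so PS = ½ · (13 - 9.5) · 14 = 24.5.
Change in producer surplus = 24.5 - 364.5 = -340.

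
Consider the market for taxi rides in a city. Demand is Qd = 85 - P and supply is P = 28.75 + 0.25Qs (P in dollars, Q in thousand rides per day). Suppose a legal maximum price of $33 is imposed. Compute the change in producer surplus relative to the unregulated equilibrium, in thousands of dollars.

-217

Rearranging supply gives Qs = 4P - 115. Setting quantity demanded equal to quantity supplied, 85 - P = 4P - 115, gives P* = 40 and Q* = 45.
Since 33 < 40, the ceiling is binding.
At P = 33: Qd = 85 - 33 = 52 and Qs = 4·33 - 115 = 17.
Producer surplus without the control is ½ · (40 - 28.75) · 45 = 253.125.
With the ceiling, producers sell 17 units at 33, so PS = ½ · (33 - 28.75) · 17 = 36.125.
Change in producer surplus = 36.125 - 253.125 = -217.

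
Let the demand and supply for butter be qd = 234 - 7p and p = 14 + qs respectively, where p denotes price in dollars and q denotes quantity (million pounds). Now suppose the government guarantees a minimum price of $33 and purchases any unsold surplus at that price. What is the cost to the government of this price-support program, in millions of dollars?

Rearranging supply gives qs = p - 14. Equilibrium: 234 - 7p = p - 14, so 248 = 8p and p* = 31, q* = 17.
Because the floor (33) lies above the market-clearing price, it is binding.
At p = 33: qd = 234 - 7·33 = 3 and qs = 33 - 14 = 19.
Surplus = qs - qd = 16.
Government expenditure = surplus × support price = 16 × 33 = 528.

528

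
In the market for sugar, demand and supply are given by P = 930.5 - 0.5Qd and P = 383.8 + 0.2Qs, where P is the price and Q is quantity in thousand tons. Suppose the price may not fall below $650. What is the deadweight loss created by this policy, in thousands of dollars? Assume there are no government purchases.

16940

Rearranging demand gives Qd = 1861 - 2P; rearranging supply gives Qs = 5P - 1919. Equilibrium: 1861 - 2P = 5P - 1919, so 3780 = 7P and P* = 540, Q* = 781.
The floor of 650 is above the equilibrium price 540, so it binds.
At P = 650: Qd = 1861 - 2·650 = 561 and Qs = 5·650 - 1919 = 1331.
Quantity traded falls to 561. At Q = 561 the demand price is (1861 - 561)/2 = 650 and the supply price is (1919 + 561)/5 = 496.
Deadweight loss = ½ · (650 - 496) · (781 - 561) = ½ · 154 · 220 = 16940.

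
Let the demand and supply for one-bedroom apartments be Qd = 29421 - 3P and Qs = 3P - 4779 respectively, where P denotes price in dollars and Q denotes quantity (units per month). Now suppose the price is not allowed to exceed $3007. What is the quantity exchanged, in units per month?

Equilibrium: 29421 - 3P = 3P - 4779, so 34200 = 6P and P* = 5700, Q* = 12321.
Since 3007 < 5700, the ceiling is binding.
At P = 3007: Qd = 29421 - 3·3007 = 20400 and Qs = 3·3007 - 4779 = 4242.
The quantity actually transacted is the short side, supply: 4242.

4242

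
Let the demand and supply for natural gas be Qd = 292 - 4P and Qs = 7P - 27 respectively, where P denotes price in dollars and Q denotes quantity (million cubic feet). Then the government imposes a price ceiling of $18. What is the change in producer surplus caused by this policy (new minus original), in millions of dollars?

-1512.5

In a free market, 292 - 4P = 7P - 27 gives the equilibrium P* = 29, Q* = 176.
Because the ceiling (18) lies below the market-clearing price, it is binding.
At P = 18: Qd = 292 - 4·18 = 220 and Qs = 7·18 - 27 = 99.
Producer surplus without the control is ½ · (29 - 27/7) · 176 = 15488/7.
With the ceiling, producers sell 99 units at 18, so PS = ½ · (18 - 27/7) · 99 = 9801/14.
Change in producer surplus = 9801/14 - 15488/7 = -1512.5.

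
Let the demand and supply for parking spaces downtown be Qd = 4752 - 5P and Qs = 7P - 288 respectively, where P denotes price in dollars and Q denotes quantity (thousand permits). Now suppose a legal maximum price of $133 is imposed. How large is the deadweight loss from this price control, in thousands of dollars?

Equilibrium: 4752 - 5P = 7P - 288, so 5040 = 12P and P* = 420, Q* = 2652.
Since 133 < 420, the ceiling is binding.
At P = 133: Qd = 4752 - 5·133 = 4087 and Qs = 7·133 - 288 = 643.
Quantity traded falls to 643. At Q = 643 the demand price is (4752 - 643)/5 = 821.8 and the supply price is (288 + 643)/7 = 133.
Deadweight loss = ½ · (821.8 - 133) · (2652 - 643) = ½ · 688.8 · 2009 = 691899.6.

691899.6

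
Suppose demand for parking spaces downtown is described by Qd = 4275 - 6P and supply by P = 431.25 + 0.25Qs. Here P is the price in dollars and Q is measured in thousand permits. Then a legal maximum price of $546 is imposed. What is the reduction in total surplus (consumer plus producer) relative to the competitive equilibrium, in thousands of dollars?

9720

Rearranging supply gives Qs = 4P - 1725. Setting quantity demanded equal to quantity supplied, 4275 - 6P = 4P - 1725, gives P* = 600 and Q* = 675.
Because the ceiling (546) lies below the market-clearing price, it is binding.
At P = 546: Qd = 4275 - 6·546 = 999 and Qs = 4·546 - 1725 = 459.
Quantity traded falls to 459. At Q = 459 the demand price is (4275 - 459)/6 = 636 and the supply price is (1725 + 459)/4 = 546.
Deadweight loss = ½ · (636 - 546) · (675 - 459) = ½ · 90 · 216 = 9720.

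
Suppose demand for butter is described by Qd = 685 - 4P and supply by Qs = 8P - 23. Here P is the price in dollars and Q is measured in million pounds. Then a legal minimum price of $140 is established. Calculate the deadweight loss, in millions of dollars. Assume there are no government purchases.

19683

In a free market, 685 - 4P = 8P - 23 gives the equilibrium P* = 59, Q* = 449.
Because the floor (140) lies above the market-clearing price, it is binding.
At P = 140: Qd = 685 - 4·140 = 125 and Qs = 8·140 - 23 = 1097.
Quantity traded falls to 125. At Q = 125 the demand price is (685 - 125)/4 = 140 and the supply price is (23 + 125)/8 = 18.5.
Deadweight loss = ½ · (140 - 18.5) · (449 - 125) = ½ · 121.5 · 324 = 19683.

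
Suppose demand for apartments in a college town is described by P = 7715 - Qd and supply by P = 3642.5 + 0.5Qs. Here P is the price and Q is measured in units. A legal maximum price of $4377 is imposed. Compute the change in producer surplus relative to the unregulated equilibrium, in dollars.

Rearranging demand gives Qd = 7715 - P; rearranging supply gives Qs = 2P - 7285. Setting quantity demanded equal to quantity supplied, 7715 - P = 2P - 7285, gives P* = 5000 and Q* = 2715.
Since 4377 < 5000, the ceiling is binding.
At P = 4377: Qd = 7715 - 4377 = 3338 and Qs = 2·4377 - 7285 = 1469.
Producer surplus without the control is ½ · (5000 - 3642.5) · 2715 = 1842806.25.
With the ceiling, producers sell 1469 units at 4377, so PS = ½ · (4377 - 3642.5) · 1469 = 539490.25.
Change in producer surplus = 539490.25 - 1842806.25 = -1303316.

-1303316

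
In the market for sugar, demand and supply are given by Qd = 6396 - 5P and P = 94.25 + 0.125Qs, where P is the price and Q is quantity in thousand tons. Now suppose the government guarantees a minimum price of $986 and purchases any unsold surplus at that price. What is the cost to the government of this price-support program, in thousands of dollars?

Rearranging supply gives Qs = 8P - 754. Without the control the market clears where 6396 - 5P = 8P - 754, i.e. P* = 550 and Q* = 3646.
Since 986 > 550, the floor is binding.
At P = 986: Qd = 6396 - 5·986 = 1466 and Qs = 8·986 - 754 = 7134.
Surplus = Qs - Qd = 5668.
Government expenditure = surplus × support price = 5668 × 986 = 5588648.

5588648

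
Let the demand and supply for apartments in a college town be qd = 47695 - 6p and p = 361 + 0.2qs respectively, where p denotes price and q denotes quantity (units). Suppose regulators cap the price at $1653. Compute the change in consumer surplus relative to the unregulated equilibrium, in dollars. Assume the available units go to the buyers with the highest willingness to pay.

Rearranging supply gives qs = 5p - 1805. Without the control the market clears where 47695 - 6p = 5p - 1805, i.e. p* = 4500 and q* = 20695.
Since 1653 < 4500, the ceiling is binding.
At p = 1653: qd = 47695 - 6·1653 = 37777 and qs = 5·1653 - 1805 = 6460.
Consumer surplus without the control is ½ · (47695/6 - 4500) · 20695 = 428283025/12.
With the ceiling, 6460 units are sold at 1653 (assume they go to the highest-value buyers). The demand price at q = 6460 is 6872.5, so CS = ½ · [(47695/6 - 1653) + (6872.5 - 1653)] · 6460 = 111586810/3.
Change in consumer surplus = 111586810/3 - 428283025/12 = 1505351.25.

1505351.25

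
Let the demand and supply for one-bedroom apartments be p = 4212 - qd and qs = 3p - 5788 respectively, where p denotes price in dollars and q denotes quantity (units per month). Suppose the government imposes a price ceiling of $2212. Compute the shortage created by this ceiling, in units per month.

Rearranging demand gives qd = 4212 - p. In a free market, 4212 - p = 3p - 5788 gives the equilibrium p* = 2500, q* = 1712.
Because the ceiling (2212) lies below the market-clearing price, it is binding.
At p = 2212: qd = 4212 - 2212 = 2000 and qs = 3·2212 - 5788 = 848.
Shortage = qd - qs = 2000 - 848 = 1152.

1152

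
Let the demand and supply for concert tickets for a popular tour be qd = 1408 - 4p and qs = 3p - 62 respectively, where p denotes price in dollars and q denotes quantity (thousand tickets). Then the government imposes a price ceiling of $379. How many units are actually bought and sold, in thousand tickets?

568

Equilibrium: 1408 - 4p = 3p - 62, so 1470 = 7p and p* = 210, q* = 568.
Since 379 is above p* = 210, the ceiling does not bind and the free-market outcome prevails.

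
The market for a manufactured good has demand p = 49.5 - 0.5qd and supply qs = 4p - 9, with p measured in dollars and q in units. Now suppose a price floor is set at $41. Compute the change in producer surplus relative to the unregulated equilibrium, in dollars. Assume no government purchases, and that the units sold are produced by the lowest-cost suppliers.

Rearranging demand gives qd = 99 - 2p. Equilibrium: 99 - 2p = 4p - 9, so 108 = 6p and p* = 18, q* = 63.
Since 41 > 18, the floor is binding.
At p = 41: qd = 99 - 2·41 = 17 and qs = 4·41 - 9 = 155.
Producer surplus without the control is ½ · (18 - 2.25) · 63 = 496.125.
With the floor, 17 units are sold at 41. The supply price at q = 17 is 6.5, so PS = ½ · [(41 - 2.25) + (41 - 6.5)] · 17 = 622.625.
Change in producer surplus = 622.625 - 496.125 = 126.5.

126.5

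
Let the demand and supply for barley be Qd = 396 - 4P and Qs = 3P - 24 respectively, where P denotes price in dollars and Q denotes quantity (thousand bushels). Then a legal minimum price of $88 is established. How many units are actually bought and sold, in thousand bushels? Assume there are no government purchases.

44

Equilibrium: 396 - 4P = 3P - 24, so 420 = 7P and P* = 60, Q* = 156.
Since 88 > 60, the floor is binding.
At P = 88: Qd = 396 - 4·88 = 44 and Qs = 3·88 - 24 = 240.
The quantity actually transacted is the short side, demand: 44.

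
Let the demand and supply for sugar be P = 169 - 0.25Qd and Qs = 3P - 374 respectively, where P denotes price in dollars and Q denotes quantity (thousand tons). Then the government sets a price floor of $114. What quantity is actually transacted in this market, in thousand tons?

Rearranging demand gives Qd = 676 - 4P. Without the control the market clears where 676 - 4P = 3P - 374, i.e. P* = 150 and Q* = 76.
Since 114 is below P* = 150, the floor does not bind and the free-market outcome prevails.

76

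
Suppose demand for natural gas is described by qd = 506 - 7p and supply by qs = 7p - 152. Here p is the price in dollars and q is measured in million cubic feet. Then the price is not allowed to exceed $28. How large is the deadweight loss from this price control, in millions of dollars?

In a free market, 506 - 7p = 7p - 152 gives the equilibrium p* = 47, q* = 177.
Because the ceiling (28) lies below the market-clearing price, it is binding.
At p = 28: qd = 506 - 7·28 = 310 and qs = 7·28 - 152 = 44.
Quantity traded falls to 44. At q = 44 the demand price is (506 - 44)/7 = 66 and the supply price is (152 + 44)/7 = 28.
Deadweight loss = ½ · (66 - 28) · (177 - 44) = ½ · 38 · 133 = 2527.

2527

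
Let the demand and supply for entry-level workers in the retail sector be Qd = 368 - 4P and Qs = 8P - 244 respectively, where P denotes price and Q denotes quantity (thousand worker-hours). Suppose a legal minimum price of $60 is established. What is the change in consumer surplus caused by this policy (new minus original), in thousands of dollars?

-1314

Setting quantity demanded equal to quantity supplied, 368 - 4P = 8P - 244, gives P* = 51 and Q* = 164.
Since 60 > 51, the floor is binding.
At P = 60: Qd = 368 - 4·60 = 128 and Qs = 8·60 - 244 = 236.
Consumer surplus without the control is ½ · (92 - 51) · 164 = 3362.
With the floor, consumers buy 128 units at 60, so CS = ½ · (92 - 60) · 128 = 2048.
Change in consumer surplus = 2048 - 3362 = -1314.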